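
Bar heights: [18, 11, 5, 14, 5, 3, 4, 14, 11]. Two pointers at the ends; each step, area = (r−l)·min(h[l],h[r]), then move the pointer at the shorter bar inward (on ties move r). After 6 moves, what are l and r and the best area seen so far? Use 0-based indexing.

l=0, r=2, best area=98

l=0 r=8: min(18,11)*8=88 best=88 *, r--
l=0 r=7: min(18,14)*7=98 best=98 *, r--
l=0 r=6: min(18,4)*6=24 best=98, r--
l=0 r=5: min(18,3)*5=15 best=98, r--
l=0 r=4: min(18,5)*4=20 best=98, r--
l=0 r=3: min(18,14)*3=42 best=98, r--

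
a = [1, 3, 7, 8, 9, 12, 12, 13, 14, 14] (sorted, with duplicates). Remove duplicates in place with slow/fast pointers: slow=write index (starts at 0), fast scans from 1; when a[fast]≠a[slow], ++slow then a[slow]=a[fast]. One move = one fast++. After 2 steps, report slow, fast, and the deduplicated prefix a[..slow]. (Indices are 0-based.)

(s=0,f=1) a[fast]=3≠a[slow]=1 write a[1]=3 → slow++,fast++
(s=1,f=2) a[fast]=7≠a[slow]=3 write a[2]=7 → slow++,fast++

slow=2, fast=3, prefix=[1, 3, 7]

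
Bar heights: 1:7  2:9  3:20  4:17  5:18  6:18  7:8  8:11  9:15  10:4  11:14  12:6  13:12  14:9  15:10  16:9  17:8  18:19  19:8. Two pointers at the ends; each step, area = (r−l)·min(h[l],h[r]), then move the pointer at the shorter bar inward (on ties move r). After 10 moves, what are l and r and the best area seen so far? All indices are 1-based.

l=3, r=11, best area=285

l=1 r=19: min(7,8)*18=126 best=126 *, l++
l=2 r=19: min(9,8)*17=136 best=136 *, r--
l=2 r=18: min(9,19)*16=144 best=144 *, l++
l=3 r=18: min(20,19)*15=285 best=285 *, r--
l=3 r=17: min(20,8)*14=112 best=285, r--
l=3 r=16: min(20,9)*13=117 best=285, r--
l=3 r=15: min(20,10)*12=120 best=285, r--
l=3 r=14: min(20,9)*11=99 best=285, r--
l=3 r=13: min(20,12)*10=120 best=285, r--
l=3 r=12: min(20,6)*9=54 best=285, r--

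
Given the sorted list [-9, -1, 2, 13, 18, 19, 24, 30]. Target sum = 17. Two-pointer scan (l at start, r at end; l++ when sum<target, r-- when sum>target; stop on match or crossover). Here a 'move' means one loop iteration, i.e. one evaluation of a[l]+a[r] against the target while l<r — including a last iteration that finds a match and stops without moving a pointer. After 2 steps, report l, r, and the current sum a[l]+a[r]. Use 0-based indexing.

l=1, r=6, sum=23

[0,7] -9+30=21 >17 → r--
[0,6] -9+24=15 <17 → l++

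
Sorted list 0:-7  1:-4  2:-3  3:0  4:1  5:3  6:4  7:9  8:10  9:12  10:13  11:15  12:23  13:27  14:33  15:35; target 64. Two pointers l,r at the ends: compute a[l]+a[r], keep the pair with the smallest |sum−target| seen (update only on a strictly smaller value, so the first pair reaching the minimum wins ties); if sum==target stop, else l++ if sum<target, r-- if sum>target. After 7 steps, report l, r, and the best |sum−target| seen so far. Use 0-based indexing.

l=7, r=15, best |Δ|=25

[0,15] -7+35=28 d=36 * → l++
[1,15] -4+35=31 d=33 * → l++
[2,15] -3+35=32 d=32 * → l++
[3,15] 0+35=35 d=29 * → l++
[4,15] 1+35=36 d=28 * → l++
[5,15] 3+35=38 d=26 * → l++
[6,15] 4+35=39 d=25 * → l++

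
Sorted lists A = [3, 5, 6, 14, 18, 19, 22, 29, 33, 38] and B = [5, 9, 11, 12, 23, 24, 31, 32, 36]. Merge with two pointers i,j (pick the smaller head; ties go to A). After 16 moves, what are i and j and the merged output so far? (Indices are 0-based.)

i=8, j=8, merged so far=[3, 5, 5, 6, 9, 11, 12, 14, 18, 19, 22, 23, 24, 29, 31, 32]

i=0 j=0: A[i]=3<=B[j]=5 take 3, i++
i=1 j=0: A[i]=5<=B[j]=5 take 5, i++
i=2 j=0: A[i]=6>B[j]=5 take 5, j++
i=2 j=1: A[i]=6<=B[j]=9 take 6, i++
i=3 j=1: A[i]=14>B[j]=9 take 9, j++
i=3 j=2: A[i]=14>B[j]=11 take 11, j++
i=3 j=3: A[i]=14>B[j]=12 take 12, j++
i=3 j=4: A[i]=14<=B[j]=23 take 14, i++
i=4 j=4: A[i]=18<=B[j]=23 take 18, i++
i=5 j=4: A[i]=19<=B[j]=23 take 19, i++
i=6 j=4: A[i]=22<=B[j]=23 take 22, i++
i=7 j=4: A[i]=29>B[j]=23 take 23, j++
i=7 j=5: A[i]=29>B[j]=24 take 24, j++
i=7 j=6: A[i]=29<=B[j]=31 take 29, i++
i=8 j=6: A[i]=33>B[j]=31 take 31, j++
i=8 j=7: A[i]=33>B[j]=32 take 32, j++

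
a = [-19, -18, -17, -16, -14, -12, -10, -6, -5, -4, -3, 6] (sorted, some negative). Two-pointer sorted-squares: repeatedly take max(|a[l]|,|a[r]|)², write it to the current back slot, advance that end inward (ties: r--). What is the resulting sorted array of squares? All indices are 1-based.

[1,12] |-19|>|6| out[12]=361 → l++
[2,12] |-18|>|6| out[11]=324 → l++
[3,12] |-17|>|6| out[10]=289 → l++
[4,12] |-16|>|6| out[9]=256 → l++
[5,12] |-14|>|6| out[8]=196 → l++
[6,12] |-12|>|6| out[7]=144 → l++
[7,12] |-10|>|6| out[6]=100 → l++
[8,12] |-6|<=|6| out[5]=36 → r--
[8,11] |-6|>|-3| out[4]=36 → l++
[9,11] |-5|>|-3| out[3]=25 → l++
[10,11] |-4|>|-3| out[2]=16 → l++
[11,11] |-3|<=|-3| out[1]=9 → r--

[9, 16, 25, 36, 36, 100, 144, 196, 256, 289, 324, 361]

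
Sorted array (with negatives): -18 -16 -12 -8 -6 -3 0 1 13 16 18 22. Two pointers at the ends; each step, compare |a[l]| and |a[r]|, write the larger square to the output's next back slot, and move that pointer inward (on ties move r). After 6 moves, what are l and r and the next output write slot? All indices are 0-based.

l=2, r=7, next write slot=5

l=0 r=11: |-18|<=|22| out[11]=484, r--
l=0 r=10: |-18|<=|18| out[10]=324, r--
l=0 r=9: |-18|>|16| out[9]=324, l++
l=1 r=9: |-16|<=|16| out[8]=256, r--
l=1 r=8: |-16|>|13| out[7]=256, l++
l=2 r=8: |-12|<=|13| out[6]=169, r--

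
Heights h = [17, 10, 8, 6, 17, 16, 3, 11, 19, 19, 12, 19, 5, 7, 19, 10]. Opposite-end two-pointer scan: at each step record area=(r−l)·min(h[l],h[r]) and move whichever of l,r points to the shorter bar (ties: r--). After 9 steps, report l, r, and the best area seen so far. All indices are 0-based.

[0,15] min(17,10)*15=150 best=150 * → r--
[0,14] min(17,19)*14=238 best=238 * → l++
[1,14] min(10,19)*13=130 best=238 → l++
[2,14] min(8,19)*12=96 best=238 → l++
[3,14] min(6,19)*11=66 best=238 → l++
[4,14] min(17,19)*10=170 best=238 → l++
[5,14] min(16,19)*9=144 best=238 → l++
[6,14] min(3,19)*8=24 best=238 → l++
[7,14] min(11,19)*7=77 best=238 → l++

l=8, r=14, best area=238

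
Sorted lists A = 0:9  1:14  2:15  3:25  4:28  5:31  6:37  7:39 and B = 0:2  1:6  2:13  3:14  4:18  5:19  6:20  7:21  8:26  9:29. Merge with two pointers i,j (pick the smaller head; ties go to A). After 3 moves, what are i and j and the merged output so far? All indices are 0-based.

i=1, j=2, merged so far=[2, 6, 9]

i=0 j=0: A[i]=9>B[j]=2 take 2, j++
i=0 j=1: A[i]=9>B[j]=6 take 6, j++
i=0 j=2: A[i]=9<=B[j]=13 take 9, i++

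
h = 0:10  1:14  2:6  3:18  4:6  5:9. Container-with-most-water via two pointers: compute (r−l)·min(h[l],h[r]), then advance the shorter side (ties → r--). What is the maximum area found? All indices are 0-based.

l=0 r=5: min(10,9)*5=45 best=45 *, r--
l=0 r=4: min(10,6)*4=24 best=45, r--
l=0 r=3: min(10,18)*3=30 best=45, l++
l=1 r=3: min(14,18)*2=28 best=45, l++
l=2 r=3: min(6,18)*1=6 best=45, l++

max area = 45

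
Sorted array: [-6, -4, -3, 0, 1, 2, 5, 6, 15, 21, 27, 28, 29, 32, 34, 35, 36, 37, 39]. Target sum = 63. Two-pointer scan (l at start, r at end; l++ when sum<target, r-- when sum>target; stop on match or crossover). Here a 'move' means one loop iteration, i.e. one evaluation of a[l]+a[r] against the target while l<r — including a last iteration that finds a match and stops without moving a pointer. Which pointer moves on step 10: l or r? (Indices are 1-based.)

l

l=1 r=19: -6+39=33 <63, l++
l=2 r=19: -4+39=35 <63, l++
l=3 r=19: -3+39=36 <63, l++
l=4 r=19: 0+39=39 <63, l++
l=5 r=19: 1+39=40 <63, l++
l=6 r=19: 2+39=41 <63, l++
l=7 r=19: 5+39=44 <63, l++
l=8 r=19: 6+39=45 <63, l++
l=9 r=19: 15+39=54 <63, l++
l=10 r=19: 21+39=60 <63, l++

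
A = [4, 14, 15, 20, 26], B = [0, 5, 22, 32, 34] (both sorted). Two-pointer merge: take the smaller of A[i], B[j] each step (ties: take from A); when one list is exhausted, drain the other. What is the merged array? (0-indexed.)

[i=0,j=0] A[i]=4>B[j]=0 take 0 → j++
[i=0,j=1] A[i]=4<=B[j]=5 take 4 → i++
[i=1,j=1] A[i]=14>B[j]=5 take 5 → j++
[i=1,j=2] A[i]=14<=B[j]=22 take 14 → i++
[i=2,j=2] A[i]=15<=B[j]=22 take 15 → i++
[i=3,j=2] A[i]=20<=B[j]=22 take 20 → i++
[i=4,j=2] A[i]=26>B[j]=22 take 22 → j++
[i=4,j=3] A[i]=26<=B[j]=32 take 26 → i++
[i=5,j=3] A done, take B[j]=32 → j++
[i=5,j=4] A done, take B[j]=34 → j++

[0, 4, 5, 14, 15, 20, 22, 26, 32, 34]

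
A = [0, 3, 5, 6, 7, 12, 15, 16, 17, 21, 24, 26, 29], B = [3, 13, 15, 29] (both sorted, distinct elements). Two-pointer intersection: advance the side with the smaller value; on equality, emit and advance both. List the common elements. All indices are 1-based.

intersection = [3, 15, 29]

[i=1,j=1] 0<3 → i++
[i=2,j=1] 3==3 emit → i++,j++
[i=3,j=2] 5<13 → i++
[i=4,j=2] 6<13 → i++
[i=5,j=2] 7<13 → i++
[i=6,j=2] 12<13 → i++
[i=7,j=2] 15>13 → j++
[i=7,j=3] 15==15 emit → i++,j++
[i=8,j=4] 16<29 → i++
[i=9,j=4] 17<29 → i++
[i=10,j=4] 21<29 → i++
[i=11,j=4] 24<29 → i++
[i=12,j=4] 26<29 → i++
[i=13,j=4] 29==29 emit → i++,j++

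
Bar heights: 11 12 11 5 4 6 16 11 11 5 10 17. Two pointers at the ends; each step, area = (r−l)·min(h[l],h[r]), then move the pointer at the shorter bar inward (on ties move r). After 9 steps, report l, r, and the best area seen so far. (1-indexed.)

l=10, r=12, best area=121

l=1 r=12: min(11,17)*11=121 best=121 *, l++
l=2 r=12: min(12,17)*10=120 best=121, l++
l=3 r=12: min(11,17)*9=99 best=121, l++
l=4 r=12: min(5,17)*8=40 best=121, l++
l=5 r=12: min(4,17)*7=28 best=121, l++
l=6 r=12: min(6,17)*6=36 best=121, l++
l=7 r=12: min(16,17)*5=80 best=121, l++
l=8 r=12: min(11,17)*4=44 best=121, l++
l=9 r=12: min(11,17)*3=33 best=121, l++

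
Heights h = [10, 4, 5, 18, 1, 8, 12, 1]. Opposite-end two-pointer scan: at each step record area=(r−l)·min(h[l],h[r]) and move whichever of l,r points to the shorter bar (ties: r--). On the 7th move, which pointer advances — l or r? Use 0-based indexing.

r

[0,7] min(10,1)*7=7 best=7 * → r--
[0,6] min(10,12)*6=60 best=60 * → l++
[1,6] min(4,12)*5=20 best=60 → l++
[2,6] min(5,12)*4=20 best=60 → l++
[3,6] min(18,12)*3=36 best=60 → r--
[3,5] min(18,8)*2=16 best=60 → r--
[3,4] min(18,1)*1=1 best=60 → r--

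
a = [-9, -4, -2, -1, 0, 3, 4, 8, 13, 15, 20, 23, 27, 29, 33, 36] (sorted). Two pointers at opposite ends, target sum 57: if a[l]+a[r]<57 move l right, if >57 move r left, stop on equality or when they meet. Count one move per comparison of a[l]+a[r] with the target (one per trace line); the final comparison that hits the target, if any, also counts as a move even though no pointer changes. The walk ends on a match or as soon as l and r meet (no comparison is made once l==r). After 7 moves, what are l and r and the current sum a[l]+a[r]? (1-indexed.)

[1,16] -9+36=27 <57 → l++
[2,16] -4+36=32 <57 → l++
[3,16] -2+36=34 <57 → l++
[4,16] -1+36=35 <57 → l++
[5,16] 0+36=36 <57 → l++
[6,16] 3+36=39 <57 → l++
[7,16] 4+36=40 <57 → l++

l=8, r=16, sum=44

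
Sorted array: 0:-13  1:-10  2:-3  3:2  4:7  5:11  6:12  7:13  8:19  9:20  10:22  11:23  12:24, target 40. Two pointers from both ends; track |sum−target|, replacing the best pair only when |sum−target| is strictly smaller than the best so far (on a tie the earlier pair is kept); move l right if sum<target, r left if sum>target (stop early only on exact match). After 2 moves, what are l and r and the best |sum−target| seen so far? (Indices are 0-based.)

l=0 r=12: -13+24=11 d=29 *, l++
l=1 r=12: -10+24=14 d=26 *, l++

l=2, r=12, best |Δ|=26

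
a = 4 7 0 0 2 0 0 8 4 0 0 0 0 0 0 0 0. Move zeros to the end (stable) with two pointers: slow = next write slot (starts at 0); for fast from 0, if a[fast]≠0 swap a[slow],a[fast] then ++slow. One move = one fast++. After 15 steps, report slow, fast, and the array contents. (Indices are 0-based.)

slow=0 fast=0: a[fast]=4≠0 swap→a[0]=4, slow++,fast++
slow=1 fast=1: a[fast]=7≠0 swap→a[1]=7, slow++,fast++
slow=2 fast=2: a[fast]=0, fast++
slow=2 fast=3: a[fast]=0, fast++
slow=2 fast=4: a[fast]=2≠0 swap→a[2]=2, slow++,fast++
slow=3 fast=5: a[fast]=0, fast++
slow=3 fast=6: a[fast]=0, fast++
slow=3 fast=7: a[fast]=8≠0 swap→a[3]=8, slow++,fast++
slow=4 fast=8: a[fast]=4≠0 swap→a[4]=4, slow++,fast++
slow=5 fast=9: a[fast]=0, fast++
slow=5 fast=10: a[fast]=0, fast++
slow=5 fast=11: a[fast]=0, fast++
slow=5 fast=12: a[fast]=0, fast++
slow=5 fast=13: a[fast]=0, fast++
slow=5 fast=14: a[fast]=0, fast++

slow=5, fast=15, a=[4, 7, 2, 8, 4, 0, 0, 0, 0, 0, 0, 0, 0, 0, 0, 0, 0]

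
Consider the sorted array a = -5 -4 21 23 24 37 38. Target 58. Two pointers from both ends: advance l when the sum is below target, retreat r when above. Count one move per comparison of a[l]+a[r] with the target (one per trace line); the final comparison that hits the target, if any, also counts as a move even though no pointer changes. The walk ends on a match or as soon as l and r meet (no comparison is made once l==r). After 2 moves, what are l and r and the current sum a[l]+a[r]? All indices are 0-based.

l=2, r=6, sum=59

l=0 r=6: -5+38=33 <58, l++
l=1 r=6: -4+38=34 <58, l++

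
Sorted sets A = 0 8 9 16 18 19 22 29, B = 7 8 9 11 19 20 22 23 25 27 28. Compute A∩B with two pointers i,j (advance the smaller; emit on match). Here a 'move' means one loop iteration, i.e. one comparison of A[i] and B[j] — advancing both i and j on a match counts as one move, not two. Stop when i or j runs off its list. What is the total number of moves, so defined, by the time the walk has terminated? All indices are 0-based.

i=0 j=0: 0<7, i++
i=1 j=0: 8>7, j++
i=1 j=1: 8==8 emit, i++,j++
i=2 j=2: 9==9 emit, i++,j++
i=3 j=3: 16>11, j++
i=3 j=4: 16<19, i++
i=4 j=4: 18<19, i++
i=5 j=4: 19==19 emit, i++,j++
i=6 j=5: 22>20, j++
i=6 j=6: 22==22 emit, i++,j++
i=7 j=7: 29>23, j++
i=7 j=8: 29>25, j++
i=7 j=9: 29>27, j++
i=7 j=10: 29>28, j++

14 moves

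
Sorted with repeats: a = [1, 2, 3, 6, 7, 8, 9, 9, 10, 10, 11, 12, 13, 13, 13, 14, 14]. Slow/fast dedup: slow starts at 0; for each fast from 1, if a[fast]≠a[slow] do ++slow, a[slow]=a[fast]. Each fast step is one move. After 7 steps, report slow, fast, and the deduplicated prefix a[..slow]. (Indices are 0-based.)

(s=0,f=1) a[fast]=2≠a[slow]=1 write a[1]=2 → slow++,fast++
(s=1,f=2) a[fast]=3≠a[slow]=2 write a[2]=3 → slow++,fast++
(s=2,f=3) a[fast]=6≠a[slow]=3 write a[3]=6 → slow++,fast++
(s=3,f=4) a[fast]=7≠a[slow]=6 write a[4]=7 → slow++,fast++
(s=4,f=5) a[fast]=8≠a[slow]=7 write a[5]=8 → slow++,fast++
(s=5,f=6) a[fast]=9≠a[slow]=8 write a[6]=9 → slow++,fast++
(s=6,f=7) a[fast]=9=a[slow] dup → fast++

slow=6, fast=8, prefix=[1, 2, 3, 6, 7, 8, 9]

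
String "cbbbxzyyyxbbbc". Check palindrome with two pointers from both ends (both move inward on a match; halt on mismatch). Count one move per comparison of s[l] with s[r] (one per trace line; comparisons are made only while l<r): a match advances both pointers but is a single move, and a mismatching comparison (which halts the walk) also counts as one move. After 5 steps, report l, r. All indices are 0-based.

l=5, r=8

[0,13] 'c'=='c' → l++,r--
[1,12] 'b'=='b' → l++,r--
[2,11] 'b'=='b' → l++,r--
[3,10] 'b'=='b' → l++,r--
[4,9] 'x'=='x' → l++,r--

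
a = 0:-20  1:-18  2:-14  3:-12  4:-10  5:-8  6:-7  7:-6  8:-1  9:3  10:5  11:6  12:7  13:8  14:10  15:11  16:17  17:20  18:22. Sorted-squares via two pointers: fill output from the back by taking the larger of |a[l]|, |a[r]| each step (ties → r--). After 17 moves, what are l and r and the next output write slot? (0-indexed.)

[0,18] |-20|<=|22| out[18]=484 → r--
[0,17] |-20|<=|20| out[17]=400 → r--
[0,16] |-20|>|17| out[16]=400 → l++
[1,16] |-18|>|17| out[15]=324 → l++
[2,16] |-14|<=|17| out[14]=289 → r--
[2,15] |-14|>|11| out[13]=196 → l++
[3,15] |-12|>|11| out[12]=144 → l++
[4,15] |-10|<=|11| out[11]=121 → r--
[4,14] |-10|<=|10| out[10]=100 → r--
[4,13] |-10|>|8| out[9]=100 → l++
[5,13] |-8|<=|8| out[8]=64 → r--
[5,12] |-8|>|7| out[7]=64 → l++
[6,12] |-7|<=|7| out[6]=49 → r--
[6,11] |-7|>|6| out[5]=49 → l++
[7,11] |-6|<=|6| out[4]=36 → r--
[7,10] |-6|>|5| out[3]=36 → l++
[8,10] |-1|<=|5| out[2]=25 → r--

l=8, r=9, next write slot=1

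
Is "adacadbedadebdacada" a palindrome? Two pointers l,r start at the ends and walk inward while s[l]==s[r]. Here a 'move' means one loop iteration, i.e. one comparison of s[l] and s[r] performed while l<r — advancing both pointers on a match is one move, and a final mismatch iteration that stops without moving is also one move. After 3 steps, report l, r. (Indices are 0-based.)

[0,18] 'a'=='a' → l++,r--
[1,17] 'd'=='d' → l++,r--
[2,16] 'a'=='a' → l++,r--

l=3, r=15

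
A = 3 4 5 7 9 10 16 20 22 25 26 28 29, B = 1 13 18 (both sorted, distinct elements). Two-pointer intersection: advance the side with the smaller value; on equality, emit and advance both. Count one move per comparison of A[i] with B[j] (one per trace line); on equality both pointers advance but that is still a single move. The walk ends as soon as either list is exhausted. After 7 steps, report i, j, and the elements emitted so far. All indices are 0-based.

i=6, j=1, emitted=[]

i=0 j=0: 3>1, j++
i=0 j=1: 3<13, i++
i=1 j=1: 4<13, i++
i=2 j=1: 5<13, i++
i=3 j=1: 7<13, i++
i=4 j=1: 9<13, i++
i=5 j=1: 10<13, i++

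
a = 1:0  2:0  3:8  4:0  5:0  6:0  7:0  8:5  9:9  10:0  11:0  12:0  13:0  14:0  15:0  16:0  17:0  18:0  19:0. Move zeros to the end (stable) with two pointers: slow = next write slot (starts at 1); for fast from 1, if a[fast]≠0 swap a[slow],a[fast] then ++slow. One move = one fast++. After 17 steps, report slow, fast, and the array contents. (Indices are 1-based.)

(s=1,f=1) a[fast]=0 → fast++
(s=1,f=2) a[fast]=0 → fast++
(s=1,f=3) a[fast]=8≠0 swap→a[1]=8 → slow++,fast++
(s=2,f=4) a[fast]=0 → fast++
(s=2,f=5) a[fast]=0 → fast++
(s=2,f=6) a[fast]=0 → fast++
(s=2,f=7) a[fast]=0 → fast++
(s=2,f=8) a[fast]=5≠0 swap→a[2]=5 → slow++,fast++
(s=3,f=9) a[fast]=9≠0 swap→a[3]=9 → slow++,fast++
(s=4,f=10) a[fast]=0 → fast++
(s=4,f=11) a[fast]=0 → fast++
(s=4,f=12) a[fast]=0 → fast++
(s=4,f=13) a[fast]=0 → fast++
(s=4,f=14) a[fast]=0 → fast++
(s=4,f=15) a[fast]=0 → fast++
(s=4,f=16) a[fast]=0 → fast++
(s=4,f=17) a[fast]=0 → fast++

slow=4, fast=18, a=[8, 5, 9, 0, 0, 0, 0, 0, 0, 0, 0, 0, 0, 0, 0, 0, 0, 0, 0]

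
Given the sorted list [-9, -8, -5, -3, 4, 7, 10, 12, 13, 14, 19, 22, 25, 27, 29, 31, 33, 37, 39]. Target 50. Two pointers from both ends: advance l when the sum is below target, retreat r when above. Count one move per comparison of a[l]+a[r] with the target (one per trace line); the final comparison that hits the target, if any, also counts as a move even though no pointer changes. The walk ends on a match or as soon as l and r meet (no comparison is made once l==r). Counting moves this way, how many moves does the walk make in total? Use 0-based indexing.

[0,18] -9+39=30 <50 → l++
[1,18] -8+39=31 <50 → l++
[2,18] -5+39=34 <50 → l++
[3,18] -3+39=36 <50 → l++
[4,18] 4+39=43 <50 → l++
[5,18] 7+39=46 <50 → l++
[6,18] 10+39=49 <50 → l++
[7,18] 12+39=51 >50 → r--
[7,17] 12+37=49 <50 → l++
[8,17] 13+37=50 → found

10 moves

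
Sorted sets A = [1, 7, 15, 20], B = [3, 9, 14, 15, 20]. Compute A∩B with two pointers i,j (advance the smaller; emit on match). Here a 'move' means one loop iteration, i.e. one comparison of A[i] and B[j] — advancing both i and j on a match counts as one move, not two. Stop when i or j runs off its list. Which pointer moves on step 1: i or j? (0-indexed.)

i

i=0 j=0: 1<3, i++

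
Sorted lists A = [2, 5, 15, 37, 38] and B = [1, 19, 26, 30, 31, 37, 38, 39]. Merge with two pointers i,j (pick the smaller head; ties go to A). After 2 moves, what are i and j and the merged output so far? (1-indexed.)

[i=1,j=1] A[i]=2>B[j]=1 take 1 → j++
[i=1,j=2] A[i]=2<=B[j]=19 take 2 → i++

i=2, j=2, merged so far=[1, 2]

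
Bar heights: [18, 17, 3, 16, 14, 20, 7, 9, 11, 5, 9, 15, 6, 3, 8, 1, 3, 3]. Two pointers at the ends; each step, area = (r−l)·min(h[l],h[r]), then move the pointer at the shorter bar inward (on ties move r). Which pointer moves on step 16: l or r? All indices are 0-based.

l=0 r=17: min(18,3)*17=51 best=51 *, r--
l=0 r=16: min(18,3)*16=48 best=51, r--
l=0 r=15: min(18,1)*15=15 best=51, r--
l=0 r=14: min(18,8)*14=112 best=112 *, r--
l=0 r=13: min(18,3)*13=39 best=112, r--
l=0 r=12: min(18,6)*12=72 best=112, r--
l=0 r=11: min(18,15)*11=165 best=165 *, r--
l=0 r=10: min(18,9)*10=90 best=165, r--
l=0 r=9: min(18,5)*9=45 best=165, r--
l=0 r=8: min(18,11)*8=88 best=165, r--
l=0 r=7: min(18,9)*7=63 best=165, r--
l=0 r=6: min(18,7)*6=42 best=165, r--
l=0 r=5: min(18,20)*5=90 best=165, l++
l=1 r=5: min(17,20)*4=68 best=165, l++
l=2 r=5: min(3,20)*3=9 best=165, l++
l=3 r=5: min(16,20)*2=32 best=165, l++

l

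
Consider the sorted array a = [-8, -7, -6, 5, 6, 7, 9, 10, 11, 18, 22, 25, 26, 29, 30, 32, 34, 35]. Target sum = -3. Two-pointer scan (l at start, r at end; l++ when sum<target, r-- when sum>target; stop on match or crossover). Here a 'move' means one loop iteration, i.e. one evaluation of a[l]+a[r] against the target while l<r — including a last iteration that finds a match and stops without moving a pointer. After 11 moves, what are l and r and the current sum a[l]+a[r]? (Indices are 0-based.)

l=0 r=17: -8+35=27 >-3, r--
l=0 r=16: -8+34=26 >-3, r--
l=0 r=15: -8+32=24 >-3, r--
l=0 r=14: -8+30=22 >-3, r--
l=0 r=13: -8+29=21 >-3, r--
l=0 r=12: -8+26=18 >-3, r--
l=0 r=11: -8+25=17 >-3, r--
l=0 r=10: -8+22=14 >-3, r--
l=0 r=9: -8+18=10 >-3, r--
l=0 r=8: -8+11=3 >-3, r--
l=0 r=7: -8+10=2 >-3, r--

l=0, r=6, sum=1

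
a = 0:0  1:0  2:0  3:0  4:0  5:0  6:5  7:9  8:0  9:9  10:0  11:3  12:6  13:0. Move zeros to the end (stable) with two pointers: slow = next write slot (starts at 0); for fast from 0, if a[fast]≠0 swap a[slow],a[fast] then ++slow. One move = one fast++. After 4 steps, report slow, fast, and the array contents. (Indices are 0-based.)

slow=0, fast=4, a=[0, 0, 0, 0, 0, 0, 5, 9, 0, 9, 0, 3, 6, 0]

(s=0,f=0) a[fast]=0 → fast++
(s=0,f=1) a[fast]=0 → fast++
(s=0,f=2) a[fast]=0 → fast++
(s=0,f=3) a[fast]=0 → fast++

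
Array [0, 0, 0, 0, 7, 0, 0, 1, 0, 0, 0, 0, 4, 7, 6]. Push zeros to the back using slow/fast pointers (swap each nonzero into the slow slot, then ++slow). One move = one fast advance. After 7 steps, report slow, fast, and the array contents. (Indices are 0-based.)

(s=0,f=0) a[fast]=0 → fast++
(s=0,f=1) a[fast]=0 → fast++
(s=0,f=2) a[fast]=0 → fast++
(s=0,f=3) a[fast]=0 → fast++
(s=0,f=4) a[fast]=7≠0 swap→a[0]=7 → slow++,fast++
(s=1,f=5) a[fast]=0 → fast++
(s=1,f=6) a[fast]=0 → fast++

slow=1, fast=7, a=[7, 0, 0, 0, 0, 0, 0, 1, 0, 0, 0, 0, 4, 7, 6]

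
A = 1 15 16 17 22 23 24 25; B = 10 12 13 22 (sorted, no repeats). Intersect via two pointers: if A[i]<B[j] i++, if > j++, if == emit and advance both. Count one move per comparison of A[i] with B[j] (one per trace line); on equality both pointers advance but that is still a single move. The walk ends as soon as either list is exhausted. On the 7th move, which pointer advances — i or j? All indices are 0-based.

i=0 j=0: 1<10, i++
i=1 j=0: 15>10, j++
i=1 j=1: 15>12, j++
i=1 j=2: 15>13, j++
i=1 j=3: 15<22, i++
i=2 j=3: 16<22, i++
i=3 j=3: 17<22, i++

i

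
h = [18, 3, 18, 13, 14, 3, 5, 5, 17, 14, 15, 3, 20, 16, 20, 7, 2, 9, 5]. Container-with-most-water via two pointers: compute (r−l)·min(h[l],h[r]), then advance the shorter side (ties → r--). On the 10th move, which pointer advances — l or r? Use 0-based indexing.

l=0 r=18: min(18,5)*18=90 best=90 *, r--
l=0 r=17: min(18,9)*17=153 best=153 *, r--
l=0 r=16: min(18,2)*16=32 best=153, r--
l=0 r=15: min(18,7)*15=105 best=153, r--
l=0 r=14: min(18,20)*14=252 best=252 *, l++
l=1 r=14: min(3,20)*13=39 best=252, l++
l=2 r=14: min(18,20)*12=216 best=252, l++
l=3 r=14: min(13,20)*11=143 best=252, l++
l=4 r=14: min(14,20)*10=140 best=252, l++
l=5 r=14: min(3,20)*9=27 best=252, l++

l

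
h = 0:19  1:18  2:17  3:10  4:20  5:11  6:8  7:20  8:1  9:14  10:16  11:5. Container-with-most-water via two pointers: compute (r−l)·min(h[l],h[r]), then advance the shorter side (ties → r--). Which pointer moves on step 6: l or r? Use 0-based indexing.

l

l=0 r=11: min(19,5)*11=55 best=55 *, r--
l=0 r=10: min(19,16)*10=160 best=160 *, r--
l=0 r=9: min(19,14)*9=126 best=160, r--
l=0 r=8: min(19,1)*8=8 best=160, r--
l=0 r=7: min(19,20)*7=133 best=160, l++
l=1 r=7: min(18,20)*6=108 best=160, l++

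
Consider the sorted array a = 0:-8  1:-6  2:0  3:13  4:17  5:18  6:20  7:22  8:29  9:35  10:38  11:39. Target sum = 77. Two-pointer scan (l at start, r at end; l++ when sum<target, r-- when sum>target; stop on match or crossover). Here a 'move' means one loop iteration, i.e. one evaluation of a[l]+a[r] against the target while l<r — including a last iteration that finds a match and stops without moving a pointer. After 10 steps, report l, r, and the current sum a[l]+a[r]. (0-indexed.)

l=0 r=11: -8+39=31 <77, l++
l=1 r=11: -6+39=33 <77, l++
l=2 r=11: 0+39=39 <77, l++
l=3 r=11: 13+39=52 <77, l++
l=4 r=11: 17+39=56 <77, l++
l=5 r=11: 18+39=57 <77, l++
l=6 r=11: 20+39=59 <77, l++
l=7 r=11: 22+39=61 <77, l++
l=8 r=11: 29+39=68 <77, l++
l=9 r=11: 35+39=74 <77, l++

l=10, r=11, sum=77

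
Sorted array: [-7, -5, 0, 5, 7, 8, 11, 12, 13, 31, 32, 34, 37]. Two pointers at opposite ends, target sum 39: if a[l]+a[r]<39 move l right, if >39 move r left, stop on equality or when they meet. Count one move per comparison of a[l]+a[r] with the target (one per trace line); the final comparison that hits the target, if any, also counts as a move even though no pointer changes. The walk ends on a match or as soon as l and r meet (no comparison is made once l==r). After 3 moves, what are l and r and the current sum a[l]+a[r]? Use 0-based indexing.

l=3, r=12, sum=42

l=0 r=12: -7+37=30 <39, l++
l=1 r=12: -5+37=32 <39, l++
l=2 r=12: 0+37=37 <39, l++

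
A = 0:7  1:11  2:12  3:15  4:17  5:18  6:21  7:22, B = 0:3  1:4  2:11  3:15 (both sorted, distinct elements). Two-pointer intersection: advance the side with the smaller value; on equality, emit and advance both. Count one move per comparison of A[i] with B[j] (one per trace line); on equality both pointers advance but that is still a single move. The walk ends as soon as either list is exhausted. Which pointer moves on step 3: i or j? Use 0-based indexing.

i=0 j=0: 7>3, j++
i=0 j=1: 7>4, j++
i=0 j=2: 7<11, i++

i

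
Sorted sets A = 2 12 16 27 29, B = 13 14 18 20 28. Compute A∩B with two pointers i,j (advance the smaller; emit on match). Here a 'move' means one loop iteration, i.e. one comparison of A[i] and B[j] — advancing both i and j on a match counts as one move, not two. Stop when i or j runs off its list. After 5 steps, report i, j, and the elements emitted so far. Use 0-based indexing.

[i=0,j=0] 2<13 → i++
[i=1,j=0] 12<13 → i++
[i=2,j=0] 16>13 → j++
[i=2,j=1] 16>14 → j++
[i=2,j=2] 16<18 → i++

i=3, j=2, emitted=[]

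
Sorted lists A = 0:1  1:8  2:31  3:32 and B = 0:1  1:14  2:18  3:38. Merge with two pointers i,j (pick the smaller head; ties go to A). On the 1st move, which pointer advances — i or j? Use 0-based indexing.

i

[i=0,j=0] A[i]=1<=B[j]=1 take 1 → i++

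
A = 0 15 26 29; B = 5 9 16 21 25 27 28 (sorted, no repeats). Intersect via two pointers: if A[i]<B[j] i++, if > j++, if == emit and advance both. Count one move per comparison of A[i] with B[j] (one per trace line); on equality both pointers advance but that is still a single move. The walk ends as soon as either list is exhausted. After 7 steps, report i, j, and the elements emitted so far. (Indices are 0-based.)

[i=0,j=0] 0<5 → i++
[i=1,j=0] 15>5 → j++
[i=1,j=1] 15>9 → j++
[i=1,j=2] 15<16 → i++
[i=2,j=2] 26>16 → j++
[i=2,j=3] 26>21 → j++
[i=2,j=4] 26>25 → j++

i=2, j=5, emitted=[]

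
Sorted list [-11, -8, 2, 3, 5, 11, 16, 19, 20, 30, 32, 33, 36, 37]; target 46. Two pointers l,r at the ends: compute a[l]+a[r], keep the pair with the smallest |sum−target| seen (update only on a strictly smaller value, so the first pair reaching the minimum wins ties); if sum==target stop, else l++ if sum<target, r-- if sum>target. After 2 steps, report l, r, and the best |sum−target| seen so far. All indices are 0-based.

l=0 r=13: -11+37=26 d=20 *, l++
l=1 r=13: -8+37=29 d=17 *, l++

l=2, r=13, best |Δ|=17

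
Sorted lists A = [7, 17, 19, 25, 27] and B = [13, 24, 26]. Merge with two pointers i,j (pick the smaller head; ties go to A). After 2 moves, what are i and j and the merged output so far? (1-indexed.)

i=1 j=1: A[i]=7<=B[j]=13 take 7, i++
i=2 j=1: A[i]=17>B[j]=13 take 13, j++

i=2, j=2, merged so far=[7, 13]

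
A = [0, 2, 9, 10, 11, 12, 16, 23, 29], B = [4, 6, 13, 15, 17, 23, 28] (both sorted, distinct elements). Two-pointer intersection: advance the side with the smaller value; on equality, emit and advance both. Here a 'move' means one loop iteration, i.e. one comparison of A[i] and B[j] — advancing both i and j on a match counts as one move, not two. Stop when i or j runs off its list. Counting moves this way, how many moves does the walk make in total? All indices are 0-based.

14 moves

[i=0,j=0] 0<4 → i++
[i=1,j=0] 2<4 → i++
[i=2,j=0] 9>4 → j++
[i=2,j=1] 9>6 → j++
[i=2,j=2] 9<13 → i++
[i=3,j=2] 10<13 → i++
[i=4,j=2] 11<13 → i++
[i=5,j=2] 12<13 → i++
[i=6,j=2] 16>13 → j++
[i=6,j=3] 16>15 → j++
[i=6,j=4] 16<17 → i++
[i=7,j=4] 23>17 → j++
[i=7,j=5] 23==23 emit → i++,j++
[i=8,j=6] 29>28 → j++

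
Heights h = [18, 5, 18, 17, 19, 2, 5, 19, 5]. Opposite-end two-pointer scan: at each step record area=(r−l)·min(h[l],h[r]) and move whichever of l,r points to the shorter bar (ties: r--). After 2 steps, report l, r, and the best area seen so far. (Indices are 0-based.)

l=1, r=7, best area=126

[0,8] min(18,5)*8=40 best=40 * → r--
[0,7] min(18,19)*7=126 best=126 * → l++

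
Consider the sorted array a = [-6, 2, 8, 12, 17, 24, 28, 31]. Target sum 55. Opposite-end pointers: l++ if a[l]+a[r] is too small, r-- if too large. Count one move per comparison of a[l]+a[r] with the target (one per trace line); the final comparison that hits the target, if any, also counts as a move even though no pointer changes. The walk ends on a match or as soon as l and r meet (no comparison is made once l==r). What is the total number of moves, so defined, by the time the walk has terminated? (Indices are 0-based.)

l=0 r=7: -6+31=25 <55, l++
l=1 r=7: 2+31=33 <55, l++
l=2 r=7: 8+31=39 <55, l++
l=3 r=7: 12+31=43 <55, l++
l=4 r=7: 17+31=48 <55, l++
l=5 r=7: 24+31=55, found

6 moves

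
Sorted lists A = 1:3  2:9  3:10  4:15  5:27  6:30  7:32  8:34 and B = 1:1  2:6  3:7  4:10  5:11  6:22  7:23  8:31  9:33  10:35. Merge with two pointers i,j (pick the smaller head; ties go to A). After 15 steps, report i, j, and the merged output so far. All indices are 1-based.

i=8, j=9, merged so far=[1, 3, 6, 7, 9, 10, 10, 11, 15, 22, 23, 27, 30, 31, 32]

[i=1,j=1] A[i]=3>B[j]=1 take 1 → j++
[i=1,j=2] A[i]=3<=B[j]=6 take 3 → i++
[i=2,j=2] A[i]=9>B[j]=6 take 6 → j++
[i=2,j=3] A[i]=9>B[j]=7 take 7 → j++
[i=2,j=4] A[i]=9<=B[j]=10 take 9 → i++
[i=3,j=4] A[i]=10<=B[j]=10 take 10 → i++
[i=4,j=4] A[i]=15>B[j]=10 take 10 → j++
[i=4,j=5] A[i]=15>B[j]=11 take 11 → j++
[i=4,j=6] A[i]=15<=B[j]=22 take 15 → i++
[i=5,j=6] A[i]=27>B[j]=22 take 22 → j++
[i=5,j=7] A[i]=27>B[j]=23 take 23 → j++
[i=5,j=8] A[i]=27<=B[j]=31 take 27 → i++
[i=6,j=8] A[i]=30<=B[j]=31 take 30 → i++
[i=7,j=8] A[i]=32>B[j]=31 take 31 → j++
[i=7,j=9] A[i]=32<=B[j]=33 take 32 → i++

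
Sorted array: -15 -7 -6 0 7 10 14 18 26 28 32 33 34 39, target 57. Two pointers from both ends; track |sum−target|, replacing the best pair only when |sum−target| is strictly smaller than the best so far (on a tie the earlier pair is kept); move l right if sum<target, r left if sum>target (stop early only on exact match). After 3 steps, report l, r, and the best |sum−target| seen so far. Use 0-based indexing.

[0,13] -15+39=24 d=33 * → l++
[1,13] -7+39=32 d=25 * → l++
[2,13] -6+39=33 d=24 * → l++

l=3, r=13, best |Δ|=24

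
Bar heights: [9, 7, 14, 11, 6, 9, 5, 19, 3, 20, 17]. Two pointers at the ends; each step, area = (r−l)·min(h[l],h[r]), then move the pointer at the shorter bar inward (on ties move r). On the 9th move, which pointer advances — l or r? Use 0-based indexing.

l

l=0 r=10: min(9,17)*10=90 best=90 *, l++
l=1 r=10: min(7,17)*9=63 best=90, l++
l=2 r=10: min(14,17)*8=112 best=112 *, l++
l=3 r=10: min(11,17)*7=77 best=112, l++
l=4 r=10: min(6,17)*6=36 best=112, l++
l=5 r=10: min(9,17)*5=45 best=112, l++
l=6 r=10: min(5,17)*4=20 best=112, l++
l=7 r=10: min(19,17)*3=51 best=112, r--
l=7 r=9: min(19,20)*2=38 best=112, l++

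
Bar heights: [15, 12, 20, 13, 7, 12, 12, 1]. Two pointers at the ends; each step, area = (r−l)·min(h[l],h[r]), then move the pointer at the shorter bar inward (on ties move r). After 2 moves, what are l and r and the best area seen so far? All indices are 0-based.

l=0, r=5, best area=72

[0,7] min(15,1)*7=7 best=7 * → r--
[0,6] min(15,12)*6=72 best=72 * → r--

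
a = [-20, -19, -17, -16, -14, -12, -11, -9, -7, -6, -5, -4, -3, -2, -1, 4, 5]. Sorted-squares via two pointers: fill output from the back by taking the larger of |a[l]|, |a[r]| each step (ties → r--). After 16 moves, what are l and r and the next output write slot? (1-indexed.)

l=1 r=17: |-20|>|5| out[17]=400, l++
l=2 r=17: |-19|>|5| out[16]=361, l++
l=3 r=17: |-17|>|5| out[15]=289, l++
l=4 r=17: |-16|>|5| out[14]=256, l++
l=5 r=17: |-14|>|5| out[13]=196, l++
l=6 r=17: |-12|>|5| out[12]=144, l++
l=7 r=17: |-11|>|5| out[11]=121, l++
l=8 r=17: |-9|>|5| out[10]=81, l++
l=9 r=17: |-7|>|5| out[9]=49, l++
l=10 r=17: |-6|>|5| out[8]=36, l++
l=11 r=17: |-5|<=|5| out[7]=25, r--
l=11 r=16: |-5|>|4| out[6]=25, l++
l=12 r=16: |-4|<=|4| out[5]=16, r--
l=12 r=15: |-4|>|-1| out[4]=16, l++
l=13 r=15: |-3|>|-1| out[3]=9, l++
l=14 r=15: |-2|>|-1| out[2]=4, l++

l=15, r=15, next write slot=1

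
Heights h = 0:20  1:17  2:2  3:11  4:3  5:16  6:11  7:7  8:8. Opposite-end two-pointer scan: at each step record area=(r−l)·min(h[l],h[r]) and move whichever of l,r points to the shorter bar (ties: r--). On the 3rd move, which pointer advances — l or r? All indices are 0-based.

r

l=0 r=8: min(20,8)*8=64 best=64 *, r--
l=0 r=7: min(20,7)*7=49 best=64, r--
l=0 r=6: min(20,11)*6=66 best=66 *, r--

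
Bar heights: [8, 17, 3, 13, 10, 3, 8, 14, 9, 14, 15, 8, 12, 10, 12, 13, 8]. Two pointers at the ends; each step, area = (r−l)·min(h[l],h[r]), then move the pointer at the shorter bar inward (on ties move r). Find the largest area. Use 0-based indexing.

max area = 182

l=0 r=16: min(8,8)*16=128 best=128 *, r--
l=0 r=15: min(8,13)*15=120 best=128, l++
l=1 r=15: min(17,13)*14=182 best=182 *, r--
l=1 r=14: min(17,12)*13=156 best=182, r--
l=1 r=13: min(17,10)*12=120 best=182, r--
l=1 r=12: min(17,12)*11=132 best=182, r--
l=1 r=11: min(17,8)*10=80 best=182, r--
l=1 r=10: min(17,15)*9=135 best=182, r--
l=1 r=9: min(17,14)*8=112 best=182, r--
l=1 r=8: min(17,9)*7=63 best=182, r--
l=1 r=7: min(17,14)*6=84 best=182, r--
l=1 r=6: min(17,8)*5=40 best=182, r--
l=1 r=5: min(17,3)*4=12 best=182, r--
l=1 r=4: min(17,10)*3=30 best=182, r--
l=1 r=3: min(17,13)*2=26 best=182, r--
l=1 r=2: min(17,3)*1=3 best=182, r--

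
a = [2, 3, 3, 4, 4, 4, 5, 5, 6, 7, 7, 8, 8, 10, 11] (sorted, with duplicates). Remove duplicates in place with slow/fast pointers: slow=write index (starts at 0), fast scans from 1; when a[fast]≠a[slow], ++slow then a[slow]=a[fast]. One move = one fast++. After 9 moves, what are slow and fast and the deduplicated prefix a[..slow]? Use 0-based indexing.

slow=0 fast=1: a[fast]=3≠a[slow]=2 write a[1]=3, slow++,fast++
slow=1 fast=2: a[fast]=3=a[slow] dup, fast++
slow=1 fast=3: a[fast]=4≠a[slow]=3 write a[2]=4, slow++,fast++
slow=2 fast=4: a[fast]=4=a[slow] dup, fast++
slow=2 fast=5: a[fast]=4=a[slow] dup, fast++
slow=2 fast=6: a[fast]=5≠a[slow]=4 write a[3]=5, slow++,fast++
slow=3 fast=7: a[fast]=5=a[slow] dup, fast++
slow=3 fast=8: a[fast]=6≠a[slow]=5 write a[4]=6, slow++,fast++
slow=4 fast=9: a[fast]=7≠a[slow]=6 write a[5]=7, slow++,fast++

slow=5, fast=10, prefix=[2, 3, 4, 5, 6, 7]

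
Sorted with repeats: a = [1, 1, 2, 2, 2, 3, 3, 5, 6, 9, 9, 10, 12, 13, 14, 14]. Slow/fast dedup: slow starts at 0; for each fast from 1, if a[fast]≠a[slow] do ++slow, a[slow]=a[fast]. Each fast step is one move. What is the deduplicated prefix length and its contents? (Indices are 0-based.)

(s=0,f=1) a[fast]=1=a[slow] dup → fast++
(s=0,f=2) a[fast]=2≠a[slow]=1 write a[1]=2 → slow++,fast++
(s=1,f=3) a[fast]=2=a[slow] dup → fast++
(s=1,f=4) a[fast]=2=a[slow] dup → fast++
(s=1,f=5) a[fast]=3≠a[slow]=2 write a[2]=3 → slow++,fast++
(s=2,f=6) a[fast]=3=a[slow] dup → fast++
(s=2,f=7) a[fast]=5≠a[slow]=3 write a[3]=5 → slow++,fast++
(s=3,f=8) a[fast]=6≠a[slow]=5 write a[4]=6 → slow++,fast++
(s=4,f=9) a[fast]=9≠a[slow]=6 write a[5]=9 → slow++,fast++
(s=5,f=10) a[fast]=9=a[slow] dup → fast++
(s=5,f=11) a[fast]=10≠a[slow]=9 write a[6]=10 → slow++,fast++
(s=6,f=12) a[fast]=12≠a[slow]=10 write a[7]=12 → slow++,fast++
(s=7,f=13) a[fast]=13≠a[slow]=12 write a[8]=13 → slow++,fast++
(s=8,f=14) a[fast]=14≠a[slow]=13 write a[9]=14 → slow++,fast++
(s=9,f=15) a[fast]=14=a[slow] dup → fast++

length 10; prefix = [1, 2, 3, 5, 6, 9, 10, 12, 13, 14]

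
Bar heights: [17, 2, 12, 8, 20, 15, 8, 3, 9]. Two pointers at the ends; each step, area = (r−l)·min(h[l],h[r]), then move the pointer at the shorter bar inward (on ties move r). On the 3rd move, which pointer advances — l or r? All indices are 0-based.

l=0 r=8: min(17,9)*8=72 best=72 *, r--
l=0 r=7: min(17,3)*7=21 best=72, r--
l=0 r=6: min(17,8)*6=48 best=72, r--

r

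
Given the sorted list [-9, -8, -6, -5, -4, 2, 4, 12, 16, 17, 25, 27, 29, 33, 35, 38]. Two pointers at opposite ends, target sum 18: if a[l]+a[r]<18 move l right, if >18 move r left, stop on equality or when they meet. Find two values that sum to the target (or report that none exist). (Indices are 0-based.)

(-9, 27)

l=0 r=15: -9+38=29 >18, r--
l=0 r=14: -9+35=26 >18, r--
l=0 r=13: -9+33=24 >18, r--
l=0 r=12: -9+29=20 >18, r--
l=0 r=11: -9+27=18, found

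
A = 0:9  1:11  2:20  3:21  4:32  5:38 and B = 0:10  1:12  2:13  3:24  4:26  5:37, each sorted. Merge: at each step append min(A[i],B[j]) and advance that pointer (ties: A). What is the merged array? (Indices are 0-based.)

[9, 10, 11, 12, 13, 20, 21, 24, 26, 32, 37, 38]

i=0 j=0: A[i]=9<=B[j]=10 take 9, i++
i=1 j=0: A[i]=11>B[j]=10 take 10, j++
i=1 j=1: A[i]=11<=B[j]=12 take 11, i++
i=2 j=1: A[i]=20>B[j]=12 take 12, j++
i=2 j=2: A[i]=20>B[j]=13 take 13, j++
i=2 j=3: A[i]=20<=B[j]=24 take 20, i++
i=3 j=3: A[i]=21<=B[j]=24 take 21, i++
i=4 j=3: A[i]=32>B[j]=24 take 24, j++
i=4 j=4: A[i]=32>B[j]=26 take 26, j++
i=4 j=5: A[i]=32<=B[j]=37 take 32, i++
i=5 j=5: A[i]=38>B[j]=37 take 37, j++
i=5 j=6: B done, take A[i]=38, i++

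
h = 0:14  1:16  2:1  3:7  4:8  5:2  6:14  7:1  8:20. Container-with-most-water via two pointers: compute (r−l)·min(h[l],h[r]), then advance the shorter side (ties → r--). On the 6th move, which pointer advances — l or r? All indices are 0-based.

l

l=0 r=8: min(14,20)*8=112 best=112 *, l++
l=1 r=8: min(16,20)*7=112 best=112, l++
l=2 r=8: min(1,20)*6=6 best=112, l++
l=3 r=8: min(7,20)*5=35 best=112, l++
l=4 r=8: min(8,20)*4=32 best=112, l++
l=5 r=8: min(2,20)*3=6 best=112, l++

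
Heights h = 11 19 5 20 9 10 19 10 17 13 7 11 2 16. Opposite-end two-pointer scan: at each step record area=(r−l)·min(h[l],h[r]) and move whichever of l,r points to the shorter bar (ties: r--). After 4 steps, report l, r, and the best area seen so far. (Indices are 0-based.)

l=0 r=13: min(11,16)*13=143 best=143 *, l++
l=1 r=13: min(19,16)*12=192 best=192 *, r--
l=1 r=12: min(19,2)*11=22 best=192, r--
l=1 r=11: min(19,11)*10=110 best=192, r--

l=1, r=10, best area=192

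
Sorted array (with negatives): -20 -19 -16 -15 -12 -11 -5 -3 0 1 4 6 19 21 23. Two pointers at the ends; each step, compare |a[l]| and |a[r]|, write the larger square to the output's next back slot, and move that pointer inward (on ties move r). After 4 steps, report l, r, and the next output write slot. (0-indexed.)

l=1, r=11, next write slot=10

[0,14] |-20|<=|23| out[14]=529 → r--
[0,13] |-20|<=|21| out[13]=441 → r--
[0,12] |-20|>|19| out[12]=400 → l++
[1,12] |-19|<=|19| out[11]=361 → r--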